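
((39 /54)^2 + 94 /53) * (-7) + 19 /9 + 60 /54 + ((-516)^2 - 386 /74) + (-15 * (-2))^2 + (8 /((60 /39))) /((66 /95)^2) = 20538137686075 /76879044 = 267148.71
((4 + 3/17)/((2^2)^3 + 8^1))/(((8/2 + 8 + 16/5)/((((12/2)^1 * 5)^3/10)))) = 26625/2584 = 10.30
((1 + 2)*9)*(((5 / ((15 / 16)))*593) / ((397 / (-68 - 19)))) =-7429104 / 397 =-18713.11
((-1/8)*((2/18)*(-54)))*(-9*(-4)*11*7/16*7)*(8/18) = 1617/4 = 404.25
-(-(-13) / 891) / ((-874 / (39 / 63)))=169 / 16353414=0.00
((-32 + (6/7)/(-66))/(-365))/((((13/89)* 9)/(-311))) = -13645747/657657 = -20.75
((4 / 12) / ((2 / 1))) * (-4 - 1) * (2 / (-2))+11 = 71 / 6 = 11.83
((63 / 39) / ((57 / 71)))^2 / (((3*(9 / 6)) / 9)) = 494018 / 61009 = 8.10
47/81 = 0.58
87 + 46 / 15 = 1351 / 15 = 90.07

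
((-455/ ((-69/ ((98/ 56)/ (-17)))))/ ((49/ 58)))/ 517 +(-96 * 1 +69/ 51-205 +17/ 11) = -361563955/ 1212882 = -298.10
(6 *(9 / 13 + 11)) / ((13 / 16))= 14592 / 169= 86.34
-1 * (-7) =7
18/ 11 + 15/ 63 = 433/ 231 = 1.87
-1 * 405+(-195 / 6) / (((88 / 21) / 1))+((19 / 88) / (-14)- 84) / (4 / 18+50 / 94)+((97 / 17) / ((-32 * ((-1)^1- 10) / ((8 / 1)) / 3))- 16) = -1803147323 / 3340568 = -539.77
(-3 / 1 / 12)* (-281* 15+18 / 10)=10533 / 10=1053.30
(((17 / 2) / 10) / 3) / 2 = 17 / 120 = 0.14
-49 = -49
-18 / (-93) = 6 / 31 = 0.19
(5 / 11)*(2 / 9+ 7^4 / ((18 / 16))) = 96050 / 99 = 970.20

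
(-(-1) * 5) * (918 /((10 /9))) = 4131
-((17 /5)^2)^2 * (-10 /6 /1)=222.72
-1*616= -616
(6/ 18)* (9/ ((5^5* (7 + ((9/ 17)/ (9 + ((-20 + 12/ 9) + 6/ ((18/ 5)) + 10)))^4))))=4009008/ 29252853125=0.00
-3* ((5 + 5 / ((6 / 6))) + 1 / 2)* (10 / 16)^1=-315 / 16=-19.69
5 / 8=0.62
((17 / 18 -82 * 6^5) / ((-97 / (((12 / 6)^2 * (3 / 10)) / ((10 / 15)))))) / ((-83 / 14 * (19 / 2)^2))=-321366052 / 14532055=-22.11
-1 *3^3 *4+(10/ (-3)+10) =-304/ 3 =-101.33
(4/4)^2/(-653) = -1/653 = -0.00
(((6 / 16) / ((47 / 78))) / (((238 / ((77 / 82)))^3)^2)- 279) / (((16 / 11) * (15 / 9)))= -115.09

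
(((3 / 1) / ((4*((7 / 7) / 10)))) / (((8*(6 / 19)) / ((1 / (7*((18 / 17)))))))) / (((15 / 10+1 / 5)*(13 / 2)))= 475 / 13104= 0.04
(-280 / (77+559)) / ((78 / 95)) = -3325 / 6201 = -0.54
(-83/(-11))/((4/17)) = 1411/44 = 32.07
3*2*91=546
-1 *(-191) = 191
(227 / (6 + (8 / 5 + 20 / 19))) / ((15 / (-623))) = -2686999 / 2466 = -1089.62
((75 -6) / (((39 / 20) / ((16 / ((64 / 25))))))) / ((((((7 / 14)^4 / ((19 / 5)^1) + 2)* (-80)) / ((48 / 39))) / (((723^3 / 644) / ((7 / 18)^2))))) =-232655596045200 / 35533771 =-6547450.20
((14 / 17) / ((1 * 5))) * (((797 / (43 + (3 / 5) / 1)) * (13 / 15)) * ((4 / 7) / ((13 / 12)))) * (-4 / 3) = -51008 / 27795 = -1.84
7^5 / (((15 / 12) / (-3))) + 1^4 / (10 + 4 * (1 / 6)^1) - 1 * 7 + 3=-6454513 / 160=-40340.71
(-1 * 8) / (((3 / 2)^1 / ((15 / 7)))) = -80 / 7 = -11.43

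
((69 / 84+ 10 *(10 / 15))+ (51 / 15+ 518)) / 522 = 222133 / 219240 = 1.01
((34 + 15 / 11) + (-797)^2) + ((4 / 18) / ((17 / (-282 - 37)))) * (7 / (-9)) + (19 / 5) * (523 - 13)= 637185.61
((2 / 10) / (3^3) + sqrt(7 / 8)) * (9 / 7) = 1 / 105 + 9 * sqrt(14) / 28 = 1.21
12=12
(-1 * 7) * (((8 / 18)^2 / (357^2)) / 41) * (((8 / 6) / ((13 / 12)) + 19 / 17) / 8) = -346 / 4454287929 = -0.00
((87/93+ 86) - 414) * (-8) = 81112/31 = 2616.52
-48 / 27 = -16 / 9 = -1.78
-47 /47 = -1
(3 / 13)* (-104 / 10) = -12 / 5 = -2.40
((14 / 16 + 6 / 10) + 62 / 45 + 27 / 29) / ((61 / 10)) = 39503 / 63684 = 0.62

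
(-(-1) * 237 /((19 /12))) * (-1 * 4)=-11376 /19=-598.74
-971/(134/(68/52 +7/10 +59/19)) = -12262759/330980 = -37.05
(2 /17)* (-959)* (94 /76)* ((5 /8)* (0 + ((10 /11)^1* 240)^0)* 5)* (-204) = 3380475 /38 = 88959.87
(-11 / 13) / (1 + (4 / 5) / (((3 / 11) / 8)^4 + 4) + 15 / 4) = -52773209500 / 308723271363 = -0.17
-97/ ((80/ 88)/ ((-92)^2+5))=-9036423/ 10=-903642.30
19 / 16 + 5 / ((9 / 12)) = 377 / 48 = 7.85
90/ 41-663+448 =-8725/ 41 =-212.80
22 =22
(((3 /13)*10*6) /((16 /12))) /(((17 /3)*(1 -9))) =-405 /1768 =-0.23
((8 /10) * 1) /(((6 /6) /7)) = 28 /5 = 5.60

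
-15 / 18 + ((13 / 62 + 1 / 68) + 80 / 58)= 141281 / 183396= 0.77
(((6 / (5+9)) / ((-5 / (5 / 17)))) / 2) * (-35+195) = -240 / 119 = -2.02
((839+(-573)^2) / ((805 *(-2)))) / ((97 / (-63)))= 1481256 / 11155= 132.79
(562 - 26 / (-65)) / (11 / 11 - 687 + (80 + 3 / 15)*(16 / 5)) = -7030 / 5367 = -1.31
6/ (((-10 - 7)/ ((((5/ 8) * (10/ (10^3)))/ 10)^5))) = -3/ 89128960000000000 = -0.00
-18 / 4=-9 / 2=-4.50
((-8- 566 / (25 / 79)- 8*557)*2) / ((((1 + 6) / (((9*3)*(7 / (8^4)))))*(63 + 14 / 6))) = -6330717 / 5017600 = -1.26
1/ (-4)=-1/ 4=-0.25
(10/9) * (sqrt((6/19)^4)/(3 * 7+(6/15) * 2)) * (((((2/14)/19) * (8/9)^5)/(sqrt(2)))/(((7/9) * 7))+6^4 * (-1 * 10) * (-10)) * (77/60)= 1802240 * sqrt(2)/721065427677+33264000/39349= 845.36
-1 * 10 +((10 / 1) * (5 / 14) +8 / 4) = -31 / 7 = -4.43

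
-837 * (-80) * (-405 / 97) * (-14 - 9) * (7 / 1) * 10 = 43661268000 / 97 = 450116164.95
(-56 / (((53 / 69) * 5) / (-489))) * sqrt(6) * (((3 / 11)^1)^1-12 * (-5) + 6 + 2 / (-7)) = 1371504168 * sqrt(6) / 2915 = 1152482.12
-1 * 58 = -58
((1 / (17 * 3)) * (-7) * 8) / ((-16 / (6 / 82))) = 7 / 1394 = 0.01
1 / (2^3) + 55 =441 / 8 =55.12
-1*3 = -3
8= 8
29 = 29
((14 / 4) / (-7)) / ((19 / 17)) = -17 / 38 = -0.45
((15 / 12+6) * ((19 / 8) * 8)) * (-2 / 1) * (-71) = 39121 / 2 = 19560.50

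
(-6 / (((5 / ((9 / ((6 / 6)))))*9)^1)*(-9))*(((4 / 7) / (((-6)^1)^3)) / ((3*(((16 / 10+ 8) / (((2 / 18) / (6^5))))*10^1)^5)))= -1 / 1437273012816478286974032719401451520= -0.00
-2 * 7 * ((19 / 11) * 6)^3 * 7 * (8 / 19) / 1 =-61133184 / 1331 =-45930.27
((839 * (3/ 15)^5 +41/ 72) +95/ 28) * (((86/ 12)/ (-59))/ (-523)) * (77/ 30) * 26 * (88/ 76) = 450711191359/ 5936115375000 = 0.08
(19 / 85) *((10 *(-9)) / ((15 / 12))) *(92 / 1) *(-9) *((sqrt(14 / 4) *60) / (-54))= -125856 *sqrt(14) / 17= -27700.59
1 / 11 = 0.09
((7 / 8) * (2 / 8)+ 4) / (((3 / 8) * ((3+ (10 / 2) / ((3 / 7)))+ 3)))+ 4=983 / 212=4.64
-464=-464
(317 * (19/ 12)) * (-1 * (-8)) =12046/ 3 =4015.33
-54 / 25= -2.16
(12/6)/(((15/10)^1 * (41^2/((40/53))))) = 160/267279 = 0.00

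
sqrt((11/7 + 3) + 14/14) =sqrt(273)/7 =2.36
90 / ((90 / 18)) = 18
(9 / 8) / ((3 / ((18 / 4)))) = 27 / 16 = 1.69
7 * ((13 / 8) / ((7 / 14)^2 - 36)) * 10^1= -35 / 11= -3.18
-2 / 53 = -0.04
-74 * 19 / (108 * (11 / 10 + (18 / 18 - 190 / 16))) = 14060 / 10557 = 1.33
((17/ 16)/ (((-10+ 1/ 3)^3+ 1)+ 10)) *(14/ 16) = -3213/ 3083776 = -0.00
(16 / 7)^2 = 256 / 49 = 5.22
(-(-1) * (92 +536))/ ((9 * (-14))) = -314/ 63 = -4.98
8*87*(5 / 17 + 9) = 109968 / 17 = 6468.71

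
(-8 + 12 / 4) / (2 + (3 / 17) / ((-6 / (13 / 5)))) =-850 / 327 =-2.60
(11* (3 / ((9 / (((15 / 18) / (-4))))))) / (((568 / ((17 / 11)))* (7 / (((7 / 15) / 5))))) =-0.00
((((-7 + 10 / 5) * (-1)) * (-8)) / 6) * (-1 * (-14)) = -280 / 3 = -93.33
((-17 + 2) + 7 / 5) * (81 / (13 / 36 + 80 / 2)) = -198288 / 7265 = -27.29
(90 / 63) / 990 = 1 / 693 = 0.00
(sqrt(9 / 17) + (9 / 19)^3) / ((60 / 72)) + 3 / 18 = 60539 / 205770 + 18* sqrt(17) / 85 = 1.17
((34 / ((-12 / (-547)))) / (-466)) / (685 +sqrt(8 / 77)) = -0.00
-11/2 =-5.50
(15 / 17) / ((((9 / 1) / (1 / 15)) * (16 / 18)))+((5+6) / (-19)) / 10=-653 / 12920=-0.05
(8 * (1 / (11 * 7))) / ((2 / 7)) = 4 / 11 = 0.36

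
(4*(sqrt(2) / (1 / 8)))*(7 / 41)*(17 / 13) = 3808*sqrt(2) / 533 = 10.10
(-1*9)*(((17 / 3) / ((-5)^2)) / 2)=-1.02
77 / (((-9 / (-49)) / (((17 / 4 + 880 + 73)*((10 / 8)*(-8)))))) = -72234085 / 18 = -4013004.72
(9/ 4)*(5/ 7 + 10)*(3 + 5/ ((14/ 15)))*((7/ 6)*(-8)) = -26325/ 14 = -1880.36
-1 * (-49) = 49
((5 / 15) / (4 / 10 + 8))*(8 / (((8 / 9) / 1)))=5 / 14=0.36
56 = 56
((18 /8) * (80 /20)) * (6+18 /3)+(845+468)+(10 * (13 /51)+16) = 73417 /51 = 1439.55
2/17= 0.12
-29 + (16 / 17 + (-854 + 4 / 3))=-44917 / 51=-880.73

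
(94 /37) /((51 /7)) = 0.35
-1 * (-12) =12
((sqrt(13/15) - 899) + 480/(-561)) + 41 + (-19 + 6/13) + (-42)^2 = sqrt(195)/15 + 2155339/2431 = 887.54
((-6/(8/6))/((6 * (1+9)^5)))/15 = -1/2000000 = -0.00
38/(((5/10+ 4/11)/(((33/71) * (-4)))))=-5808/71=-81.80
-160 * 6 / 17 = -960 / 17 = -56.47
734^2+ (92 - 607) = 538241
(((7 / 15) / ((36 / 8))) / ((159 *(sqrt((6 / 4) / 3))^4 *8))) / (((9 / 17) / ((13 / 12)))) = 1547 / 2318220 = 0.00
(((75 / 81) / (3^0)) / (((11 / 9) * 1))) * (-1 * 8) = -200 / 33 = -6.06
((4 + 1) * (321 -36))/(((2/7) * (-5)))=-1995/2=-997.50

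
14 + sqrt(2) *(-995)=14 - 995 *sqrt(2)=-1393.14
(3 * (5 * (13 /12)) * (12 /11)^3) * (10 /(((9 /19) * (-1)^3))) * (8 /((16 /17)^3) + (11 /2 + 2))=-162149325 /21296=-7614.07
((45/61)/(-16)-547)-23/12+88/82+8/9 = -196999025/360144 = -547.00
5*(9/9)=5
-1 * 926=-926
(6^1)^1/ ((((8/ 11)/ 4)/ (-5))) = -165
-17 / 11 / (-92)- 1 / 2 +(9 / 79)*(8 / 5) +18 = 7075029 / 399740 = 17.70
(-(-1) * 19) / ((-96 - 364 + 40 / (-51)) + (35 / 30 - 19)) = -646 / 16273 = -0.04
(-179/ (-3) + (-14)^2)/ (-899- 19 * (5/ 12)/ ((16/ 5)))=-49088/ 173083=-0.28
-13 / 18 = -0.72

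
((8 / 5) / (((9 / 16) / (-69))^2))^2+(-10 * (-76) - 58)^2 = 1174736153764 / 2025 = 580116619.14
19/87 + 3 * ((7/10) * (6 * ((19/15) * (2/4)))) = 35663/4350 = 8.20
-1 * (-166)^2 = -27556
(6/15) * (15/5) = 6/5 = 1.20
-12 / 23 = -0.52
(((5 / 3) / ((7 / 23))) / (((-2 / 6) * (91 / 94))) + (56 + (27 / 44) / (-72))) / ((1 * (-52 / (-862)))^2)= 1625318284393 / 151575424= 10722.84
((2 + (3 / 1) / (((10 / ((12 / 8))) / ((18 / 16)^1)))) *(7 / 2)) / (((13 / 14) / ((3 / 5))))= 58947 / 10400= 5.67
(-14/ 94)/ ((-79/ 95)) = 665/ 3713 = 0.18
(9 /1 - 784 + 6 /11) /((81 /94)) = -800786 /891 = -898.75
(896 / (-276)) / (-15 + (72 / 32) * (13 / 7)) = 6272 / 20907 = 0.30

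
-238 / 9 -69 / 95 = -23231 / 855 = -27.17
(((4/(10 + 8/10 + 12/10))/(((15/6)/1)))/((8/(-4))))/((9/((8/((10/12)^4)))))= -384/3125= -0.12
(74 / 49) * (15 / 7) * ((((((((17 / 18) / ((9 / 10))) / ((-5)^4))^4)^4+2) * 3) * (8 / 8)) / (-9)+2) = 3610873061200634365728217753240784304580301974093106377616667357406 / 836844229724201072597823438757830416534488904289901256561279296875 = 4.31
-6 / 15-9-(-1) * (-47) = -282 / 5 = -56.40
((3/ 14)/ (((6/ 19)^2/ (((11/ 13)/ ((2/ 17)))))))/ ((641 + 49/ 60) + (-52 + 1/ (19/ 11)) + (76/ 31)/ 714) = 3379737955/ 129110778108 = 0.03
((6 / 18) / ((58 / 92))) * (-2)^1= -92 / 87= -1.06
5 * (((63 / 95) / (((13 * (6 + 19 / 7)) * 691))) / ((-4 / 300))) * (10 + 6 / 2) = -33075 / 800869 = -0.04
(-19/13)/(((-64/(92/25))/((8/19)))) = 23/650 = 0.04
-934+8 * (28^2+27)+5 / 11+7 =61176 / 11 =5561.45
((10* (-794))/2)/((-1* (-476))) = -1985/238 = -8.34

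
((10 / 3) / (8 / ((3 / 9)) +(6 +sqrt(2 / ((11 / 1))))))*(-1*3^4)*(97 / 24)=-720225 / 19796 +4365*sqrt(22) / 39592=-35.87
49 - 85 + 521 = 485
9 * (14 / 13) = 126 / 13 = 9.69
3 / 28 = 0.11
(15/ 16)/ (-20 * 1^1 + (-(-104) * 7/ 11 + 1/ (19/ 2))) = 3135/ 154784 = 0.02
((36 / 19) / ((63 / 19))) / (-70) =-2 / 245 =-0.01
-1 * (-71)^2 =-5041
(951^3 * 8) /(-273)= -2293560936 /91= -25203966.33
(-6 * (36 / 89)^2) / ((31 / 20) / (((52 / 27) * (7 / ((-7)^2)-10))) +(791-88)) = -186001920 / 133182165247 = -0.00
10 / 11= 0.91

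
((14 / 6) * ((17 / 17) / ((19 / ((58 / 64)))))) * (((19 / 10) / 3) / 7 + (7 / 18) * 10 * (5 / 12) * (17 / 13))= 3148559 / 12804480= 0.25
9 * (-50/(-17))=450/17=26.47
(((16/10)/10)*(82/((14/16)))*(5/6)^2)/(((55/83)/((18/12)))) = 23.57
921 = 921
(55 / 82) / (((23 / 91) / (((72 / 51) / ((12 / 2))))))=10010 / 16031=0.62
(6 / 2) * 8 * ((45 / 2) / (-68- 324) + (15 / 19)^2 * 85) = 1270.09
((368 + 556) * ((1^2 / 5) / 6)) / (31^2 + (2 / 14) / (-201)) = 108339 / 3380315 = 0.03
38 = 38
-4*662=-2648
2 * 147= 294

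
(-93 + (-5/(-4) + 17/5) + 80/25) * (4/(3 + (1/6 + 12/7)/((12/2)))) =-429156/4175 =-102.79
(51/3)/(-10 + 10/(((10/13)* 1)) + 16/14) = 119/29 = 4.10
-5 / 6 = -0.83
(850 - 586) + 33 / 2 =561 / 2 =280.50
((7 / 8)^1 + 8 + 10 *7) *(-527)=-332537 / 8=-41567.12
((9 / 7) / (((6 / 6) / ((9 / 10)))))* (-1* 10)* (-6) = 486 / 7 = 69.43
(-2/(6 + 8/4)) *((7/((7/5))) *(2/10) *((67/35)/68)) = -67/9520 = -0.01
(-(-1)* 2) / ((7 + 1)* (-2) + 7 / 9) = -18 / 137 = -0.13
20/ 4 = 5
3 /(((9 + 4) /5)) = 15 /13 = 1.15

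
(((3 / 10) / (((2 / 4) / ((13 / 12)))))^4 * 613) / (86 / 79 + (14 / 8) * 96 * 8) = 0.08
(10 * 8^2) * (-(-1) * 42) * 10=268800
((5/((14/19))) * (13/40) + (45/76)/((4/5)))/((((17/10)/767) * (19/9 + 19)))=10817001/171836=62.95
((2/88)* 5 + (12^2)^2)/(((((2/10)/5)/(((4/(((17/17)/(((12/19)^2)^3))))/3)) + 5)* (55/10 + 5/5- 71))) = -15135438643200/257647773713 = -58.74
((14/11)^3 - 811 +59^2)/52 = 136789/2662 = 51.39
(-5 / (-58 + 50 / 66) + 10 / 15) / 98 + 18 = 10000861 / 555366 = 18.01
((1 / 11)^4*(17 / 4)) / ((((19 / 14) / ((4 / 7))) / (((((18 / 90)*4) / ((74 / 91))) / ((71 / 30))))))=37128 / 730776233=0.00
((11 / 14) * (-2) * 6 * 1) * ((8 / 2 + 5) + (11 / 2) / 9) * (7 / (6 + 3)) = -1903 / 27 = -70.48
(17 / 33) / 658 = 0.00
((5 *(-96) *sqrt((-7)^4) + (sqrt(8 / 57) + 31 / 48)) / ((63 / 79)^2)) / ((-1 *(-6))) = -7045645889 / 1143072 + 6241 *sqrt(114) / 678699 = -6163.68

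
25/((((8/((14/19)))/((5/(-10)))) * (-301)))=25/6536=0.00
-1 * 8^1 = -8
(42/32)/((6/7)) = 49/32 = 1.53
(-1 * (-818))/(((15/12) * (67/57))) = 186504/335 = 556.73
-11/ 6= -1.83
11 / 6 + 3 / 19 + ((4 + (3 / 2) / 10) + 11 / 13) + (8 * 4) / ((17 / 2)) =2708881 / 251940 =10.75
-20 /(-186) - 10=-920 /93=-9.89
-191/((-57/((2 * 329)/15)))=125678/855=146.99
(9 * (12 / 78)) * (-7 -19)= -36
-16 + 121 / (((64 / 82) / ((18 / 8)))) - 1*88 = 31337 / 128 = 244.82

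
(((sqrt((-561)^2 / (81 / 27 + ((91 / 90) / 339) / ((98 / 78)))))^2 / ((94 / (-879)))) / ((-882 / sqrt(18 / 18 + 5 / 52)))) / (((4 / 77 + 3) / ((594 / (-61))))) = -102127376469789 *sqrt(741) / 748829029286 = -3712.52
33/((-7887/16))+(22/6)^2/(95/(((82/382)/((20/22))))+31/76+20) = -1095289300/31167346851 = -0.04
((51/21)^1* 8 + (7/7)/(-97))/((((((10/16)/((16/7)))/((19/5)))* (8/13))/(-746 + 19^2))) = -114635664/679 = -168830.14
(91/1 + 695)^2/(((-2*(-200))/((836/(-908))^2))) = 6746486769/5152900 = 1309.26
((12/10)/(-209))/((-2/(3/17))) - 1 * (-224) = 3979369/17765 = 224.00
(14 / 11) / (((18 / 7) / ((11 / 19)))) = 49 / 171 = 0.29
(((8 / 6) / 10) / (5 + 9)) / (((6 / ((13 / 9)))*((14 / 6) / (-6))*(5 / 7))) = -13 / 1575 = -0.01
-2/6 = -1/3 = -0.33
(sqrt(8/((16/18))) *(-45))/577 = -135/577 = -0.23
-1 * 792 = -792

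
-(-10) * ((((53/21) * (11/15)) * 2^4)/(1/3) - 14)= 15716/21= 748.38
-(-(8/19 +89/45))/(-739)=-2051/631845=-0.00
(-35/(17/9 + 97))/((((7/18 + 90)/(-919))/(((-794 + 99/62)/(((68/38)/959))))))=-466453872293157/305244724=-1528130.83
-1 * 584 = -584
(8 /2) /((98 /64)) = 128 /49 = 2.61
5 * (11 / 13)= 55 / 13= 4.23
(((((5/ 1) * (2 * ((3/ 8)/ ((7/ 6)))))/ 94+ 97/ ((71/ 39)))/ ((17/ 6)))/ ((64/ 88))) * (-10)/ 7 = -36.96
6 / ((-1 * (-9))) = 2 / 3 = 0.67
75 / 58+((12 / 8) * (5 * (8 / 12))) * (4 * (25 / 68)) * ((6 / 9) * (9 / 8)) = 13425 / 1972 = 6.81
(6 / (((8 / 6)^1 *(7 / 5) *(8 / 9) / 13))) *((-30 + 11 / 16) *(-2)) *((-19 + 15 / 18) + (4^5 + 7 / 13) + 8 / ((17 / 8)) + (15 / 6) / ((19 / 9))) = 115229745315 / 41344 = 2787097.17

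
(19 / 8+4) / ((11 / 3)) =153 / 88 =1.74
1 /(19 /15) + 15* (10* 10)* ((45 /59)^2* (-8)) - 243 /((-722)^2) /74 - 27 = -940892429439915 /134279630696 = -7006.96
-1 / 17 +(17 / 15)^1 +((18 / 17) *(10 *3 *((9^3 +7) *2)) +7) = 11925259 / 255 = 46765.72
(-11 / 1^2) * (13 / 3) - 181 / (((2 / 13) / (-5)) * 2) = 34723 / 12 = 2893.58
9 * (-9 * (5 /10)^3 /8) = -81 /64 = -1.27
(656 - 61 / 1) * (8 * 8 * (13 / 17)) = 29120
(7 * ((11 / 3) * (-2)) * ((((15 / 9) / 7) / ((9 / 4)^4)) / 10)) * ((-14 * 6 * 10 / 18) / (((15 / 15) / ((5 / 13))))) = 1971200 / 2302911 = 0.86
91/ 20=4.55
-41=-41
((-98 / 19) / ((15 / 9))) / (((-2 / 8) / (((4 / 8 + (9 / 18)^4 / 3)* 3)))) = 735 / 38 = 19.34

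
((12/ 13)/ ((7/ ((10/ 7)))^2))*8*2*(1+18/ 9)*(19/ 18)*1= 60800/ 31213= 1.95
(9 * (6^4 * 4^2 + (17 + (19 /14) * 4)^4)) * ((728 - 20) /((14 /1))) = 2094350033682 /16807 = 124611770.91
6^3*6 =1296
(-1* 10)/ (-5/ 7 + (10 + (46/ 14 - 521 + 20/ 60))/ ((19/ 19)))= 21/ 1067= 0.02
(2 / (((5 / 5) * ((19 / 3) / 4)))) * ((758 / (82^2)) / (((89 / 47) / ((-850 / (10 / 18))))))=-327046680 / 2842571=-115.05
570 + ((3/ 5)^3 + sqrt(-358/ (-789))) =sqrt(282462)/ 789 + 71277/ 125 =570.89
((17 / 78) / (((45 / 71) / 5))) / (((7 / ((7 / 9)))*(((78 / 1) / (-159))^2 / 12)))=3390463 / 355914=9.53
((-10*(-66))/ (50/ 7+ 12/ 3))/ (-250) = -77/ 325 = -0.24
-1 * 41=-41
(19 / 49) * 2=38 / 49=0.78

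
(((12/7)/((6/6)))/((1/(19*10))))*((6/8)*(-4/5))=-1368/7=-195.43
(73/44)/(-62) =-73/2728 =-0.03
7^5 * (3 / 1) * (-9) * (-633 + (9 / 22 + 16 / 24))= 6308725941 / 22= 286760270.05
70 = 70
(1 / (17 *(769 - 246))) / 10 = 1 / 88910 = 0.00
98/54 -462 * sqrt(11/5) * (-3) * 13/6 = 49/27 + 3003 * sqrt(55)/5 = 4455.98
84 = 84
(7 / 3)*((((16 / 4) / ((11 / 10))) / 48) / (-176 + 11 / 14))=-245 / 242847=-0.00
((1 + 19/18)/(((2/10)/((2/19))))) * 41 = 7585/171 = 44.36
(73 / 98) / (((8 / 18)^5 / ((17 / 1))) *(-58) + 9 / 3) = 73279809 / 289306486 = 0.25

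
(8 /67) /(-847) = -8 /56749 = -0.00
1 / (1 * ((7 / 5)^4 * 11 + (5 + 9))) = 625 / 35161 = 0.02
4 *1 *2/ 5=8/ 5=1.60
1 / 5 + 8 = 41 / 5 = 8.20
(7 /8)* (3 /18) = 7 /48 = 0.15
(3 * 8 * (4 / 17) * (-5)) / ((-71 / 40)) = 19200 / 1207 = 15.91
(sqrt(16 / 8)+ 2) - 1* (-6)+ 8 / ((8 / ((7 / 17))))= sqrt(2)+ 143 / 17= 9.83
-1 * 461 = -461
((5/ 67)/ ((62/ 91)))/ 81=455/ 336474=0.00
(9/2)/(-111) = -3/74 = -0.04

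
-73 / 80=-0.91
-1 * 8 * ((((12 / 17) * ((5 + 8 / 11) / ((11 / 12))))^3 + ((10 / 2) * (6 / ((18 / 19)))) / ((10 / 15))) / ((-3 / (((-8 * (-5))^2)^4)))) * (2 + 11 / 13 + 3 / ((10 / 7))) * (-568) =-2221314703366346883727360000000 / 339443488527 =-6543989731562221913.05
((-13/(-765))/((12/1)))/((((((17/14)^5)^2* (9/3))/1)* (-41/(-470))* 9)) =88367297095168/1024352708738842737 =0.00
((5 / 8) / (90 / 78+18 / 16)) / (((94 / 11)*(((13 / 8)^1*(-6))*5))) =-22 / 33417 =-0.00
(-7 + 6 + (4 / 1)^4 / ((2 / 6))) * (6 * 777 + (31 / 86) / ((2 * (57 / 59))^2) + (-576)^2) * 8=288408917902313 / 139707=2064384160.44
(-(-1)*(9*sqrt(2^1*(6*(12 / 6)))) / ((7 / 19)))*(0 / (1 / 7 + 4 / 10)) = 0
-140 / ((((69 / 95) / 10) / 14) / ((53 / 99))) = -98686000 / 6831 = -14446.79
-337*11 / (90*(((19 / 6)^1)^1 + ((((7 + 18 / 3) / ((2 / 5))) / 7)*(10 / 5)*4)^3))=-1271501 / 1581937755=-0.00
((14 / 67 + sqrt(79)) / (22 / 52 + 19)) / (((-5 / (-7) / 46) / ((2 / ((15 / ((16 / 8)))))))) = 468832 / 2537625 + 33488 * sqrt(79) / 37875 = 8.04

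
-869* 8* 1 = -6952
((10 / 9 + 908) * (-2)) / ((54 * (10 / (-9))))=4091 / 135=30.30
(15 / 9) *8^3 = 2560 / 3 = 853.33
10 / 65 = 2 / 13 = 0.15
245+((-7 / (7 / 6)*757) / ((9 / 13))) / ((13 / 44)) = -65881 / 3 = -21960.33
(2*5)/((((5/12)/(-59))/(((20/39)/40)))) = -236/13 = -18.15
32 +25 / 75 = 97 / 3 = 32.33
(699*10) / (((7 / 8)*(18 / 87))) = 270280 / 7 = 38611.43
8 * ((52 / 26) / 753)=16 / 753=0.02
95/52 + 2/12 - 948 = -147577/156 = -946.01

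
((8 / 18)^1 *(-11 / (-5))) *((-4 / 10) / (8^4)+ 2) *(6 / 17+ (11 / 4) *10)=213329743 / 3916800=54.47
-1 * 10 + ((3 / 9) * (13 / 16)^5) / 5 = -156915107 / 15728640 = -9.98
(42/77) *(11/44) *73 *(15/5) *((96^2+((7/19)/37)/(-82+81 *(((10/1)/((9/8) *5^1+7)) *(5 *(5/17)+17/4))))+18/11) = 22918410489942477/83257282636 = 275272.14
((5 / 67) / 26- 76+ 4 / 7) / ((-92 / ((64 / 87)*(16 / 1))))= 9.65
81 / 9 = 9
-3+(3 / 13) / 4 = -153 / 52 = -2.94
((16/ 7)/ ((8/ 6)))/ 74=6/ 259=0.02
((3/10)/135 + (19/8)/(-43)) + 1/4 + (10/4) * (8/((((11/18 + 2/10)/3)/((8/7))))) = 3351471217/39551400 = 84.74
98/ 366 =49/ 183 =0.27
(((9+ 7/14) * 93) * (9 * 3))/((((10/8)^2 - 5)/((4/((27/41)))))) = -42150.98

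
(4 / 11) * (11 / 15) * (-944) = -3776 / 15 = -251.73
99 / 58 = 1.71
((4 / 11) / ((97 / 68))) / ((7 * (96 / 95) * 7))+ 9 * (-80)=-225860945 / 313698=-719.99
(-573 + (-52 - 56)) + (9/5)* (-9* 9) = -4134/5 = -826.80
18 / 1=18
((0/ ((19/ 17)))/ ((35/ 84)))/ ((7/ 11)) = 0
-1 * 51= -51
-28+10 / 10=-27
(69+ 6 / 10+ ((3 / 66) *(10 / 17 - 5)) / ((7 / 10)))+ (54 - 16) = 702367 / 6545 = 107.31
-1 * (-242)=242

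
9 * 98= 882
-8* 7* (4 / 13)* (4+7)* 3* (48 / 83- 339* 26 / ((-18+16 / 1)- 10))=-450997008 / 1079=-417976.84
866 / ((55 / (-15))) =-2598 / 11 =-236.18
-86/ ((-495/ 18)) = 172/ 55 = 3.13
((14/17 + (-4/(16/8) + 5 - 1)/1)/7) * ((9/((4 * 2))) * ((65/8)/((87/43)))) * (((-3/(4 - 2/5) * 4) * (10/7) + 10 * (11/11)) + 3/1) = 1450605/96628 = 15.01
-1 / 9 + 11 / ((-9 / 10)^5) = -1106561 / 59049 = -18.74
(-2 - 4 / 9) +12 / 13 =-178 / 117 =-1.52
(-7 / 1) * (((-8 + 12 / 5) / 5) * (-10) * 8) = -3136 / 5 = -627.20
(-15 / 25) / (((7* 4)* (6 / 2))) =-1 / 140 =-0.01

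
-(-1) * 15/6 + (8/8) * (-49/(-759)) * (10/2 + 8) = 5069/1518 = 3.34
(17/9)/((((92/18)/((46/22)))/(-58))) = -493/11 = -44.82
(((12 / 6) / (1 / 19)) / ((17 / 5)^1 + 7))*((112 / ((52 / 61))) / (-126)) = -5795 / 1521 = -3.81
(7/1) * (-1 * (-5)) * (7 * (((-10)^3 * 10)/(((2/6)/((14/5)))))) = -20580000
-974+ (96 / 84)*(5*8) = -6498 / 7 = -928.29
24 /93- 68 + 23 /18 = -66.46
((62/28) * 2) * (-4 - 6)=-310/7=-44.29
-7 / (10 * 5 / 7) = -49 / 50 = -0.98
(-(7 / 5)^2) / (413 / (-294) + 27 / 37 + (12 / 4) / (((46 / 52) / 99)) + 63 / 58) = -25394691 / 4355323025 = -0.01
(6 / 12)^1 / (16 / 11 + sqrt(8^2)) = 11 / 208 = 0.05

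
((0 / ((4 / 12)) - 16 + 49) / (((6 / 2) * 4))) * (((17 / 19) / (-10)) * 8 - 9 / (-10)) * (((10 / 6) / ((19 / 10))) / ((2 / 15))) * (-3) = -28875 / 2888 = -10.00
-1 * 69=-69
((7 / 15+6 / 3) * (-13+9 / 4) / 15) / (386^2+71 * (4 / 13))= -20683 / 1743508800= -0.00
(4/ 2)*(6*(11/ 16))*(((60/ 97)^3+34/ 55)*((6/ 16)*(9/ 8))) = 1737890721/ 584110720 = 2.98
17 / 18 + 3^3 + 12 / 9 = 527 / 18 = 29.28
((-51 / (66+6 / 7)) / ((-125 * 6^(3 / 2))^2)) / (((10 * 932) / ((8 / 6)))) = -119 / 3680235000000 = -0.00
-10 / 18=-5 / 9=-0.56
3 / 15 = 1 / 5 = 0.20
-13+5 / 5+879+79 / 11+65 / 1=10331 / 11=939.18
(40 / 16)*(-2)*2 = -10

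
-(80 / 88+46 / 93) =-1436 / 1023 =-1.40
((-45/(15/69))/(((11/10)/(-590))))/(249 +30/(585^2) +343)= 13931979750/74285651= 187.55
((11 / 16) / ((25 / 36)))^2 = 9801 / 10000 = 0.98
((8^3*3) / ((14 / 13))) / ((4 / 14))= 4992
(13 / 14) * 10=65 / 7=9.29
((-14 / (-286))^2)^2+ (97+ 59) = 65233212157 / 418161601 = 156.00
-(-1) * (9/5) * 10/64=9/32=0.28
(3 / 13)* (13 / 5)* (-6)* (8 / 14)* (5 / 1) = -72 / 7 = -10.29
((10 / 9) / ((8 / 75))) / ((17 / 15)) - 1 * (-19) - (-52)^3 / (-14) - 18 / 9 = -4768205 / 476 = -10017.24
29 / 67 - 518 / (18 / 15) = -86678 / 201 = -431.23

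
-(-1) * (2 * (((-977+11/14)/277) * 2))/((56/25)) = -341675/54292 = -6.29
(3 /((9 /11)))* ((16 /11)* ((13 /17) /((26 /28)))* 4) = 896 /51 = 17.57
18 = 18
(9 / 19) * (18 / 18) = 9 / 19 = 0.47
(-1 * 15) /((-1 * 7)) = 15 /7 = 2.14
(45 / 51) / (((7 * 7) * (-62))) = -15 / 51646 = -0.00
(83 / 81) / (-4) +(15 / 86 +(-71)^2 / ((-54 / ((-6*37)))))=288727177 / 13932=20724.03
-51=-51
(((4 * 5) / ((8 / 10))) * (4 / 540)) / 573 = 5 / 15471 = 0.00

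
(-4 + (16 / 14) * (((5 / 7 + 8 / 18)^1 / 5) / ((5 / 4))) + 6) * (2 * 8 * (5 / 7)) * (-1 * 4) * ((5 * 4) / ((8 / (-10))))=7803520 / 3087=2527.87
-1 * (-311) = 311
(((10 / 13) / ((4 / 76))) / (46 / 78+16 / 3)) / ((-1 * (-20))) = 19 / 154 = 0.12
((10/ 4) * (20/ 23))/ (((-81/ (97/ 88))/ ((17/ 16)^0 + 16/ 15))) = -15035/ 245916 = -0.06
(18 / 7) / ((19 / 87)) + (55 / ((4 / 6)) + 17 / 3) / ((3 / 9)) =73489 / 266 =276.27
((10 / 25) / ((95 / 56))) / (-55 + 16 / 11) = -1232 / 279775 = -0.00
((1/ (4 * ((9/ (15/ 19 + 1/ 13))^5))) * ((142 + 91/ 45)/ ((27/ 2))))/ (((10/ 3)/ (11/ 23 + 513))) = 1717634640389339632/ 505685117911944600045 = 0.00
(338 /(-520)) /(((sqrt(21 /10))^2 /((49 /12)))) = -91 /72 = -1.26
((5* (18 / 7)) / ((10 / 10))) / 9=10 / 7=1.43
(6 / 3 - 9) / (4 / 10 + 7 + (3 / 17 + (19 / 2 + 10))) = -0.26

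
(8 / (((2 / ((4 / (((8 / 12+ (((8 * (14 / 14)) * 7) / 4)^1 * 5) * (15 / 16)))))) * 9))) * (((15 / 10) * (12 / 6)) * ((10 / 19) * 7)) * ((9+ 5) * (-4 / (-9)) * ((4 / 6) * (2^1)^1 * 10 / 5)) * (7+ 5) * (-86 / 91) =-19726336 / 353457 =-55.81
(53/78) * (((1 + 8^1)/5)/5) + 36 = 23559/650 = 36.24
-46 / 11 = -4.18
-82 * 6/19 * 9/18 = -246/19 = -12.95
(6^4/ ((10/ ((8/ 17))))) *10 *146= 1513728/ 17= 89042.82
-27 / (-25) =27 / 25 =1.08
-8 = -8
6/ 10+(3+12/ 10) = 24/ 5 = 4.80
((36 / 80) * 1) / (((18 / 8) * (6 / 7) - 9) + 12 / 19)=-399 / 5710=-0.07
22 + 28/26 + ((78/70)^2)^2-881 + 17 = -16374757767/19508125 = -839.38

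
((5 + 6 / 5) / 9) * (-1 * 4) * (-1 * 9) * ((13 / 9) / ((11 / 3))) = 1612 / 165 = 9.77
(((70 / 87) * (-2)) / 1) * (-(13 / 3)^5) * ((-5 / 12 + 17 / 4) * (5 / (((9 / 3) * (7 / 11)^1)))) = 4696856450 / 190269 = 24685.35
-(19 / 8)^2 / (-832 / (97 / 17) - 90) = 35017 / 1463936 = 0.02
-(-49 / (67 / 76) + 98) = -2842 / 67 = -42.42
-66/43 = -1.53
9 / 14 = 0.64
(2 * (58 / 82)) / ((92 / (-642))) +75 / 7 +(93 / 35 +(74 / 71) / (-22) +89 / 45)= 251950201 / 46398429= 5.43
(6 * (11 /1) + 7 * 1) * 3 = 219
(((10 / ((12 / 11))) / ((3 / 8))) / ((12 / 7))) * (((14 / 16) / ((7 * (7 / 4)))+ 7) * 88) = 26620 / 3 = 8873.33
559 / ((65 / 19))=817 / 5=163.40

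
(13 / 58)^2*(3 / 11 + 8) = 15379 / 37004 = 0.42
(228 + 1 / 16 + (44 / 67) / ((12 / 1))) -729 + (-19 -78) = -1922791 / 3216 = -597.88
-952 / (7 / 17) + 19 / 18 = -41597 / 18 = -2310.94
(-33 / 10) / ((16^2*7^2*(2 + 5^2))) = -11 / 1128960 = -0.00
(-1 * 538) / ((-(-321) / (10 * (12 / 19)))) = -21520 / 2033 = -10.59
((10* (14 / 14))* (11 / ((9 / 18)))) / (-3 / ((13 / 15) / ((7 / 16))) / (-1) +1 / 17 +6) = 777920 / 26779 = 29.05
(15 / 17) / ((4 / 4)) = 15 / 17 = 0.88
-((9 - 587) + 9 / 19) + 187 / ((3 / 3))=14526 / 19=764.53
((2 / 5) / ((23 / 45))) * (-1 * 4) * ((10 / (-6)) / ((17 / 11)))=1320 / 391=3.38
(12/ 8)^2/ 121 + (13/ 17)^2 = 84397/ 139876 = 0.60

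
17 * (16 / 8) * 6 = 204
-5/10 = -1/2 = -0.50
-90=-90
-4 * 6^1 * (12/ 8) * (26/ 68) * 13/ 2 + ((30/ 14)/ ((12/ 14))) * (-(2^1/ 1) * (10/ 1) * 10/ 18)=-17939/ 153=-117.25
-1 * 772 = -772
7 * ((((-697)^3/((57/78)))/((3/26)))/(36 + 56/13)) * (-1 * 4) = 20829863431468/7467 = 2789589317.19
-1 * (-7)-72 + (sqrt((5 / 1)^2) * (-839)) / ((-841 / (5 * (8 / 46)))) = -1173395 / 19343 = -60.66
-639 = -639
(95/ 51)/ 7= 95/ 357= 0.27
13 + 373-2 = 384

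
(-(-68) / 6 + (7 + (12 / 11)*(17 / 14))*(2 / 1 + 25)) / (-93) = -54539 / 21483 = -2.54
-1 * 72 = -72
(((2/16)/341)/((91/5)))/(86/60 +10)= 75/42574532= 0.00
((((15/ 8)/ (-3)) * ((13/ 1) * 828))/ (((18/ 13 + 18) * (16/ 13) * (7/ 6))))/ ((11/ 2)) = -757965/ 17248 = -43.95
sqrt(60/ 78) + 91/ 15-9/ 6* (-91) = 143.44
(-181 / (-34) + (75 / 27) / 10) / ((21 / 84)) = 3428 / 153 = 22.41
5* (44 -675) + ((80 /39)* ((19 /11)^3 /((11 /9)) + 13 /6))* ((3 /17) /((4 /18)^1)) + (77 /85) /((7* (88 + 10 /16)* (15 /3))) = -180349506409071 /57352091225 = -3144.60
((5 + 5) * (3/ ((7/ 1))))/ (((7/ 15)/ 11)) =4950/ 49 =101.02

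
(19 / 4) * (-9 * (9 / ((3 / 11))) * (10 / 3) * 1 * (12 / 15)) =-3762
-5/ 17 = -0.29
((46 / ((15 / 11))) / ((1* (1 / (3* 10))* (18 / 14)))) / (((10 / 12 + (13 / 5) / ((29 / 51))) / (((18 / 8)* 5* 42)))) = 323561700 / 4703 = 68799.00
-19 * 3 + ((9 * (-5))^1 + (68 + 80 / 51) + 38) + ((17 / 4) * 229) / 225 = 151381 / 15300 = 9.89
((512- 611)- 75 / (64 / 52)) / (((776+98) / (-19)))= 2559 / 736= 3.48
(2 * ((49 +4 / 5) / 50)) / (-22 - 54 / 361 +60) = 89889 / 1708000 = 0.05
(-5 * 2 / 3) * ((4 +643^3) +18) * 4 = -10633909160 / 3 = -3544636386.67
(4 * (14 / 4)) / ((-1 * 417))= -14 / 417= -0.03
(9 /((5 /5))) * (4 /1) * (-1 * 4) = -144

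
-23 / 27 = -0.85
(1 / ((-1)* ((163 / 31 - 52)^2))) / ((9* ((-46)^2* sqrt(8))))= -961* sqrt(2) / 159939205776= -0.00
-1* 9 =-9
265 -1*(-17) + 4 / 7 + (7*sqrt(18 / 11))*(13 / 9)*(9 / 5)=305.85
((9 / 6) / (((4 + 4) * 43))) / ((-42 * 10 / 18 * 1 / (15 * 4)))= -0.01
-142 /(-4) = 35.50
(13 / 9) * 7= 91 / 9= 10.11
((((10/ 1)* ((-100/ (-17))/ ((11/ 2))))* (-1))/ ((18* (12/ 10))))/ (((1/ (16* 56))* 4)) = -560000/ 5049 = -110.91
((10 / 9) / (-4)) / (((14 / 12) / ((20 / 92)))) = -25 / 483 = -0.05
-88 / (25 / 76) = -6688 / 25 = -267.52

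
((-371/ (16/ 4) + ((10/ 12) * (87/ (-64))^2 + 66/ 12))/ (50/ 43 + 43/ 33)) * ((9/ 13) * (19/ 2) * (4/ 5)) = -170372840913/ 931573760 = -182.89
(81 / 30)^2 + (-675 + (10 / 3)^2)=-590939 / 900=-656.60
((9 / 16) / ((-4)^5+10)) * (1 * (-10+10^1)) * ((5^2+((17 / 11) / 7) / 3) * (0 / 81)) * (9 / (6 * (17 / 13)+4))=0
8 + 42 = 50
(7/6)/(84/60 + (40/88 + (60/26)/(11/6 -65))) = 1896895/2955924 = 0.64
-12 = -12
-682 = -682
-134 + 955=821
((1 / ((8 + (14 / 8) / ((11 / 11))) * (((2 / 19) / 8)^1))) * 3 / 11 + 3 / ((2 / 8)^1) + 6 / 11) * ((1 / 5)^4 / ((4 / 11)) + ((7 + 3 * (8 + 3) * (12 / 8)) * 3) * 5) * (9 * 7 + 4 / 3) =428957995777 / 536250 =799921.67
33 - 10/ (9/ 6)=79/ 3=26.33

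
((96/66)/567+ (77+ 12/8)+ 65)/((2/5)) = 8950255/24948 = 358.76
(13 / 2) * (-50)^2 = 16250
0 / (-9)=0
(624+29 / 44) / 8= 27485 / 352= 78.08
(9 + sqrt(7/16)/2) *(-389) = -3501 - 389 *sqrt(7)/8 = -3629.65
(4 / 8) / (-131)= -1 / 262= -0.00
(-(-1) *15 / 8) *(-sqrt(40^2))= -75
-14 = -14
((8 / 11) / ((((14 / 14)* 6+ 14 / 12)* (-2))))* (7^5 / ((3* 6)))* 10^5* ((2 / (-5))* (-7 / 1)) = -18823840000 / 1419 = -13265567.30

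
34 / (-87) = -34 / 87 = -0.39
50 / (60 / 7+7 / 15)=5250 / 949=5.53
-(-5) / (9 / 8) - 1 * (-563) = 5107 / 9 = 567.44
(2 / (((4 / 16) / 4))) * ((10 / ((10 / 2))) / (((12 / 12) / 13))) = 832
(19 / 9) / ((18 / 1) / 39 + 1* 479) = 247 / 56097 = 0.00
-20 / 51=-0.39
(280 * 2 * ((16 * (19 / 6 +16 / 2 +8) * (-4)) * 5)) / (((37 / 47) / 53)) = -25667264000 / 111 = -231236612.61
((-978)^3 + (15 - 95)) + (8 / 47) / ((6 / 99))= -43965747172 / 47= -935441429.19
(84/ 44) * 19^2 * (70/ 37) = 530670/ 407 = 1303.86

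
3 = 3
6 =6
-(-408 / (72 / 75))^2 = -180625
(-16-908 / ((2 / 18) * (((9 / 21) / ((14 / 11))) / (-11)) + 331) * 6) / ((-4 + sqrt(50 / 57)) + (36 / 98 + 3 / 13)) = 6408553278400 * sqrt(114) / 24073019701799 + 248533153028160 / 24073019701799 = 13.17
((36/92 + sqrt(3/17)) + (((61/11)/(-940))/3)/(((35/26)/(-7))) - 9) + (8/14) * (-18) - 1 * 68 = -1084796827/12485550 + sqrt(51)/17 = -86.46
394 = 394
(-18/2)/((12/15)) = -45/4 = -11.25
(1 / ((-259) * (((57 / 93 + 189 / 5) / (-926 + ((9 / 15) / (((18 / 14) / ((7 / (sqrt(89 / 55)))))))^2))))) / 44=114148789 / 54349278984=0.00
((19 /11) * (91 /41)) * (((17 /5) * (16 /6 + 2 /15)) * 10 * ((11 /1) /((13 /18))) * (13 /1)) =14814072 /205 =72263.77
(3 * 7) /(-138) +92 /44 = 981 /506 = 1.94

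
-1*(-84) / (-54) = -1.56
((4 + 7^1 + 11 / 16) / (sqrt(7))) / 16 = 187 * sqrt(7) / 1792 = 0.28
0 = 0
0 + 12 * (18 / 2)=108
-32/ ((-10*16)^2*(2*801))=-1/ 1281600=-0.00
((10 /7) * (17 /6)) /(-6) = -85 /126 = -0.67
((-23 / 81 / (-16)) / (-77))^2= 529 / 9958443264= 0.00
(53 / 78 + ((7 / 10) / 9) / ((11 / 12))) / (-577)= -1093 / 825110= -0.00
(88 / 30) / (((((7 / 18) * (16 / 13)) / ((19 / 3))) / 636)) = 864006 / 35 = 24685.89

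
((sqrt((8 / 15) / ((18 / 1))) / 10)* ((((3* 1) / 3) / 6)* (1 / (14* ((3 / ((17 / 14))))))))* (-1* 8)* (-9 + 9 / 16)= 0.01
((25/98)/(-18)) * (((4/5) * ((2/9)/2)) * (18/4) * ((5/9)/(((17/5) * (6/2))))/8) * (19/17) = -2375/55057968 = -0.00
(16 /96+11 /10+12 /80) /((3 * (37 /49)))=833 /1332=0.63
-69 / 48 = -23 / 16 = -1.44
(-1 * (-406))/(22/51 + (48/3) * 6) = 10353/2459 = 4.21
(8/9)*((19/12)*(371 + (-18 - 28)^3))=-3684670/27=-136469.26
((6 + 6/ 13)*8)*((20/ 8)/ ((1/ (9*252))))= 3810240/ 13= 293095.38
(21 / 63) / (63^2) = 1 / 11907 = 0.00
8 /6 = 4 /3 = 1.33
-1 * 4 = -4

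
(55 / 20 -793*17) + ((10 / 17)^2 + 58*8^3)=18748119 / 1156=16218.10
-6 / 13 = -0.46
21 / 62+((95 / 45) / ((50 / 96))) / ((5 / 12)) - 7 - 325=-2494983 / 7750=-321.93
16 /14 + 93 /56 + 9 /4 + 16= 1179 /56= 21.05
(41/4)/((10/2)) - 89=-1739/20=-86.95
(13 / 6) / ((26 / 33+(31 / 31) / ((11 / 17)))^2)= 39 / 98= 0.40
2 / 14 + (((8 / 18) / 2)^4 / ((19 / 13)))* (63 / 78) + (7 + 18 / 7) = 2825996 / 290871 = 9.72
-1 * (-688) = 688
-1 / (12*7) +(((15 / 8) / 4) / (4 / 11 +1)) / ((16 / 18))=2015 / 5376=0.37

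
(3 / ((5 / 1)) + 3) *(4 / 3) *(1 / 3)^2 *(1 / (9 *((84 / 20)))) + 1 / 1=575 / 567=1.01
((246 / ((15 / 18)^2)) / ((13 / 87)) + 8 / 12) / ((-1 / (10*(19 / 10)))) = -45055.65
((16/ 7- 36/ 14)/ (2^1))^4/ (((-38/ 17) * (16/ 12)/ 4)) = -51/ 91238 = -0.00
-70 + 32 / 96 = -209 / 3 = -69.67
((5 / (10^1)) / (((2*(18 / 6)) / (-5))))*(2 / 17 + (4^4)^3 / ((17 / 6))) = -251658245 / 102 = -2467237.70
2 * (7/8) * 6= 21/2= 10.50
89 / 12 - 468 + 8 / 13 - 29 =-76279 / 156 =-488.97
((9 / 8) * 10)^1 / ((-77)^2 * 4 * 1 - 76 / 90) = 2025 / 4268728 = 0.00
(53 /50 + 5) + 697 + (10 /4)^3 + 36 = 150937 /200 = 754.68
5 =5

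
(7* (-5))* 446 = -15610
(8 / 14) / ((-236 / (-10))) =10 / 413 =0.02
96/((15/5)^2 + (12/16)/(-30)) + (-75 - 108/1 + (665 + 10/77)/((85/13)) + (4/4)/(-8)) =-265803787/3759448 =-70.70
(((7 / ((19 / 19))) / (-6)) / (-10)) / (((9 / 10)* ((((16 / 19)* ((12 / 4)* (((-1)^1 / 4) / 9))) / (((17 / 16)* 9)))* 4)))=-2261 / 512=-4.42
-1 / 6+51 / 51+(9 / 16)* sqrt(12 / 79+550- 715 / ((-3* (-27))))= 5 / 6+sqrt(273651023) / 1264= 13.92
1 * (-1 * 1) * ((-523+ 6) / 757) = 517 / 757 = 0.68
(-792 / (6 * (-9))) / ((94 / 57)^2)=5.39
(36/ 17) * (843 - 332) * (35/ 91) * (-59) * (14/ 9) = -8441720/ 221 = -38197.83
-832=-832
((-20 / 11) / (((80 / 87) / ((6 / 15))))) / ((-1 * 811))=0.00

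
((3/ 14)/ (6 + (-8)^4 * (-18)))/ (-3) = 1/ 1032108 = 0.00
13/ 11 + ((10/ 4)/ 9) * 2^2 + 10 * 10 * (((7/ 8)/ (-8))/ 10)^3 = 595032923/ 259522560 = 2.29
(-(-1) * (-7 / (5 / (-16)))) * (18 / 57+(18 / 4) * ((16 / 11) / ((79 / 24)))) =4261152 / 82555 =51.62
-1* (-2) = 2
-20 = -20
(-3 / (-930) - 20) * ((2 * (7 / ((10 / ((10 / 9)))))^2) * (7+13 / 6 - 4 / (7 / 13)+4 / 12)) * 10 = -1258397 / 2511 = -501.15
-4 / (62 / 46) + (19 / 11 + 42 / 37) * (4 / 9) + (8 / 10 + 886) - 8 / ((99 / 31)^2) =884.32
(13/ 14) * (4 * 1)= 26/ 7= 3.71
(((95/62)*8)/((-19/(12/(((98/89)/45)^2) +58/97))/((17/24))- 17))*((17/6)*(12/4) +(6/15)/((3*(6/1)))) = -2312804206943906/376397926030251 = -6.14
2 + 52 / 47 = 146 / 47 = 3.11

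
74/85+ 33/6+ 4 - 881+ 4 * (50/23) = -3370161/3910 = -861.93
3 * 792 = 2376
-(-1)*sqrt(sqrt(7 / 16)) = 7^(1 / 4) / 2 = 0.81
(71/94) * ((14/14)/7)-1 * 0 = 71/658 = 0.11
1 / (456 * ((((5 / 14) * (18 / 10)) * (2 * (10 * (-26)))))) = -0.00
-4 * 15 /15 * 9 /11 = -36 /11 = -3.27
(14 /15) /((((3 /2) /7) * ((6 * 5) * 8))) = 49 /2700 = 0.02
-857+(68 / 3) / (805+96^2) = -857.00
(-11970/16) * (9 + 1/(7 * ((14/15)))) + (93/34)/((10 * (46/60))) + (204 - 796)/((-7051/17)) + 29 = -2104889113955/308777392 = -6816.85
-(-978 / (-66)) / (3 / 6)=-326 / 11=-29.64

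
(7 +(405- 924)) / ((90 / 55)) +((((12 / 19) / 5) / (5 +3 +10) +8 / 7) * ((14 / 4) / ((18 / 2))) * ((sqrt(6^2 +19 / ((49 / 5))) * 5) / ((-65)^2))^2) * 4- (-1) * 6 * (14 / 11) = -1783043662352 / 5841210375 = -305.25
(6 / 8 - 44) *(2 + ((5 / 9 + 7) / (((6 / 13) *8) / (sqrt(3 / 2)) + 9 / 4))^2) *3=-14348618789519 / 2133481842 + 899837206528 *sqrt(6) / 355580307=-526.73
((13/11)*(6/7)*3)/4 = 117/154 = 0.76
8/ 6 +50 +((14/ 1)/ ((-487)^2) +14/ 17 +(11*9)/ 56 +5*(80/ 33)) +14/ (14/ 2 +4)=167195042017/ 2483633768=67.32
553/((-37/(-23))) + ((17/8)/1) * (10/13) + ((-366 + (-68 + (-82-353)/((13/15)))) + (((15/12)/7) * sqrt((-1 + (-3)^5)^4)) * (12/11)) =1630722869/148148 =11007.39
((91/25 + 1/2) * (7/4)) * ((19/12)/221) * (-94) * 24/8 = -14.64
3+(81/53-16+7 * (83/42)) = 751/318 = 2.36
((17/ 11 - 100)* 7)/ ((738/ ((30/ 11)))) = -12635/ 4961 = -2.55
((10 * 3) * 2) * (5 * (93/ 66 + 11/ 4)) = 13725/ 11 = 1247.73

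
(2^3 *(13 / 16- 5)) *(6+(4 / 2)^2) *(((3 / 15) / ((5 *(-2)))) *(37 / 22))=2479 / 220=11.27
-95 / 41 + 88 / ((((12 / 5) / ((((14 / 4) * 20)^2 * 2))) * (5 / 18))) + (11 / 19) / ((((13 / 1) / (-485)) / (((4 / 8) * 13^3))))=1269870.97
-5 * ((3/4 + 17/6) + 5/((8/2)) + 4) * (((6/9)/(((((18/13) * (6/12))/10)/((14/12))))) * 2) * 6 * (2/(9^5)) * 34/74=-16398200/176969853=-0.09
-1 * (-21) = 21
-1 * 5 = -5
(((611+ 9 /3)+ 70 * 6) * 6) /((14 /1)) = 3102 /7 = 443.14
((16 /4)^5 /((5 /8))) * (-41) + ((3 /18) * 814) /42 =-67171.17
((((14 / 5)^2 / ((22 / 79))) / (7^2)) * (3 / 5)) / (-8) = -237 / 5500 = -0.04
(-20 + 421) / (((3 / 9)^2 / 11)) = 39699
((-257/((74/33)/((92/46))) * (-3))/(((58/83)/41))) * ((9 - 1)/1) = 346330116/1073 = 322768.05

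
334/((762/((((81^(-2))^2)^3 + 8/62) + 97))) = 42.57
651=651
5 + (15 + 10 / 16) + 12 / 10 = 873 / 40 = 21.82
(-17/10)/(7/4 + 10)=-34/235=-0.14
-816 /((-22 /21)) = 8568 /11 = 778.91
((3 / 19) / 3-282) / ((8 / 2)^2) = -5357 / 304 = -17.62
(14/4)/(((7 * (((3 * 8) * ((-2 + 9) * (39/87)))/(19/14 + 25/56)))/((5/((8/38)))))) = 278255/978432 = 0.28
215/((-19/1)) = -215/19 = -11.32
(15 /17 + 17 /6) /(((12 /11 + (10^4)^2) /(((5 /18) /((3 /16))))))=20845 /378675004131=0.00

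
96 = 96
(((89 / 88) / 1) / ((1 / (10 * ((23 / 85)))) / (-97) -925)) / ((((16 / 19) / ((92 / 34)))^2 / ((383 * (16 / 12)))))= -14522829035993 / 2519212741056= -5.76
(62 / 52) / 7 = 31 / 182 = 0.17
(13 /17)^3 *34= 4394 /289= 15.20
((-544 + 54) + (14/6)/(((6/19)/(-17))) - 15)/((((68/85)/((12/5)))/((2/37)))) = -11351/111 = -102.26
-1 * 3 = -3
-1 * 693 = -693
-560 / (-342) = 280 / 171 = 1.64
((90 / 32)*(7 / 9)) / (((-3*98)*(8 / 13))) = -65 / 5376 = -0.01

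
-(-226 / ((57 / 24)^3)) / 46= 57856 / 157757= 0.37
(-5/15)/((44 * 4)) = -1/528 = -0.00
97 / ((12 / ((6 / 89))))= 0.54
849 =849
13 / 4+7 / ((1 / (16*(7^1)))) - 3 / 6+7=3175 / 4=793.75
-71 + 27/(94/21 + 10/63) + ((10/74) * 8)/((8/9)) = -691007/10804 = -63.96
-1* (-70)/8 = 35/4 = 8.75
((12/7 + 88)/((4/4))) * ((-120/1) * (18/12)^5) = -81752.14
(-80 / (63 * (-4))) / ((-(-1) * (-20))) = -0.02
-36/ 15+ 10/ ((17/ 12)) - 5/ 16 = 5911/ 1360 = 4.35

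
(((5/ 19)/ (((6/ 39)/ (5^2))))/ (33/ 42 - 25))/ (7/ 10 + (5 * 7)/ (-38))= 8125/ 1017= 7.99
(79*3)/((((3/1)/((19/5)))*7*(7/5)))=1501/49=30.63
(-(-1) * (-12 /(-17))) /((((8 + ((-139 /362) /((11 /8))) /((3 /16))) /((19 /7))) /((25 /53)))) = 8511525 /61316654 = 0.14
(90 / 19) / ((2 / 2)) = 90 / 19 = 4.74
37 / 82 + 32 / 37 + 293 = 892955 / 3034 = 294.32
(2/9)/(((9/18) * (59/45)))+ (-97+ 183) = 5094/59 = 86.34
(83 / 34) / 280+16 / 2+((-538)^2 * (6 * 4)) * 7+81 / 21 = 462925268803 / 9520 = 48626603.87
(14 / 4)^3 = 343 / 8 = 42.88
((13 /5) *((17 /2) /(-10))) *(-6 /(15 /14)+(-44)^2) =-533273 /125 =-4266.18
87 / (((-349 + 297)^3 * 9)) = -0.00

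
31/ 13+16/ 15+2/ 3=803/ 195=4.12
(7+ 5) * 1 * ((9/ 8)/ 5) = 27/ 10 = 2.70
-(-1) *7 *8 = 56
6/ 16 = 3/ 8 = 0.38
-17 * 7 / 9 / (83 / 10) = -1190 / 747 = -1.59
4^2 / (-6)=-8 / 3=-2.67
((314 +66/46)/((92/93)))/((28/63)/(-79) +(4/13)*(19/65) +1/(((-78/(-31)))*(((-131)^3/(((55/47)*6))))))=42831020283800863725/11325357180909892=3781.87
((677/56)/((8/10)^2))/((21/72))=50775/784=64.76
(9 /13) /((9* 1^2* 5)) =1 /65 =0.02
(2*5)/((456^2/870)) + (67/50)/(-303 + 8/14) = 34307209/917084400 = 0.04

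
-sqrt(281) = -16.76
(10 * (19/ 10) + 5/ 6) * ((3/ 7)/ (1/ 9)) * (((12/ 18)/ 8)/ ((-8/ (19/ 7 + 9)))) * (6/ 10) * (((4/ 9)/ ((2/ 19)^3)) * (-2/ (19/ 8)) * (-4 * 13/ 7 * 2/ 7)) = -6542042/ 1715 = -3814.60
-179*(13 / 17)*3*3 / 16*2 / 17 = -20943 / 2312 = -9.06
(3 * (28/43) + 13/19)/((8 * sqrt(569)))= 0.01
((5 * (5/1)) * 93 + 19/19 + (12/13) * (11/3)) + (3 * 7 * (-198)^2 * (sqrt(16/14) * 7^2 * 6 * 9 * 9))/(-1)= 30282/13 - 5601624336 * sqrt(14)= -20959356745.34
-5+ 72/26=-29/13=-2.23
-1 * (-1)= 1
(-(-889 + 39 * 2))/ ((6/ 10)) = 4055/ 3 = 1351.67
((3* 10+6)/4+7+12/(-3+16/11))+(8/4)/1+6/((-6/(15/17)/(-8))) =17.29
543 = 543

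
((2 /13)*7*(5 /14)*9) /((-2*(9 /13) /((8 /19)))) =-20 /19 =-1.05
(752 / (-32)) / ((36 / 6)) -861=-10379 / 12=-864.92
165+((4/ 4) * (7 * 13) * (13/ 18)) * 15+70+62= 7697/ 6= 1282.83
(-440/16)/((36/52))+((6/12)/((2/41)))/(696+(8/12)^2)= -8959919/225648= -39.71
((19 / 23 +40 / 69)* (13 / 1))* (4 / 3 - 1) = 1261 / 207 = 6.09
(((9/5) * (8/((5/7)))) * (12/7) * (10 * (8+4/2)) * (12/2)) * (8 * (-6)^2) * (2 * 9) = 107495424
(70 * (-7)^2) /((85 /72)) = 49392 /17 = 2905.41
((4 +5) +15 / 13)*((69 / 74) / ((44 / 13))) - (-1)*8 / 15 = 3697 / 1110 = 3.33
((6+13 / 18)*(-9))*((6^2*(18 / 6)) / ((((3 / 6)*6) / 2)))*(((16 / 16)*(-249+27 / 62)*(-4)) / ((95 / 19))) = -134260632 / 155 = -866197.63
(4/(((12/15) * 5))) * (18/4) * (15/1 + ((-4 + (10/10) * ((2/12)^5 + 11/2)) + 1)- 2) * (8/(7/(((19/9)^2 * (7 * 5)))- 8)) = -217554845/3101544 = -70.14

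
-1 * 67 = -67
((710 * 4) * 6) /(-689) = -17040 /689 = -24.73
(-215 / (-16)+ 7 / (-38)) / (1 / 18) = 238.56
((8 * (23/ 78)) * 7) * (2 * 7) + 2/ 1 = 9094/ 39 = 233.18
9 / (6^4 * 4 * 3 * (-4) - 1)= -0.00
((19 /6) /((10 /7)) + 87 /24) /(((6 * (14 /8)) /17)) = 11917 /1260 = 9.46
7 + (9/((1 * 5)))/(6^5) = 30241/4320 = 7.00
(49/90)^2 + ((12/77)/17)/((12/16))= 0.31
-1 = -1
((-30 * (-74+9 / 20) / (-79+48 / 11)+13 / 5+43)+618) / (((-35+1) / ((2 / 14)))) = -5205441 / 1953980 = -2.66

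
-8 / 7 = -1.14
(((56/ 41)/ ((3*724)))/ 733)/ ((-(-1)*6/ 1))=7/ 48956337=0.00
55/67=0.82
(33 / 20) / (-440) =-3 / 800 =-0.00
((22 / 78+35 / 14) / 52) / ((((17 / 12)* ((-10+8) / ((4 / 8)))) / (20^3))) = -217000 / 2873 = -75.53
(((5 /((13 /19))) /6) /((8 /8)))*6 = 95 /13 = 7.31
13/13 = 1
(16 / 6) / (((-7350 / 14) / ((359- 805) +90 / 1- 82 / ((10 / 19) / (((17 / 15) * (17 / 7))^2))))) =677498872 / 86821875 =7.80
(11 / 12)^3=1331 / 1728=0.77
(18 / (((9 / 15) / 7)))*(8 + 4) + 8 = 2528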